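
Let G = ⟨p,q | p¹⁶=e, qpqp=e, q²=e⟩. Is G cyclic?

Every cyclic group is abelian. But p·q = pq while q·p = p¹⁵q, so p·q ≠ q·p and G is not abelian. Hence G is not cyclic.

Answer: No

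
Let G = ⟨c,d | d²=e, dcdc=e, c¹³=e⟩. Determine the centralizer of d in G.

⟨d⟩ ⊆ C_G(d) since powers of d commute with d; so |C_G(d)| ≥ |⟨d⟩| = 2.
By orbit–stabilizer, |C_G(d)| = |G| / |conj. class of d| = 26 / 13 = 2.
The 2 elements commuting with d are {e, d}.

Answer: {e, d}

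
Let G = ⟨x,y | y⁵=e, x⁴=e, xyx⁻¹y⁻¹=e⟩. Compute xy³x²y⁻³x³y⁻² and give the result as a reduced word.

Multiply left to right, reducing at each step:
  x · y³ = xy³
  (xy³) · x² = x³y³
  (x³y³) · y⁻³ = x³
  (x³) · x³ = x²
  (x²) · y⁻² = x²y³

Answer: x²y³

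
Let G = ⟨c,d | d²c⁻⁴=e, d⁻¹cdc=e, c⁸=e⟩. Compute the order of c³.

Compute successive powers until reaching e:
  (c³)¹ = c³, (c³)² = c⁶, (c³)³ = c, (c³)⁴ = c⁴, (c³)⁵ = c⁷, (c³)⁶ = c², (c³)⁷ = c⁵, (c³)⁸ = e.
The smallest positive k with (c³)ᵏ = e is 8.

Answer: 8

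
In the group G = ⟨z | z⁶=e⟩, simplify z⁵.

Compute successive powers of z, reducing at each step:
  z²: z · z = z²
  z³: (z²) · z = z³
  z⁴: (z³) · z = z⁴
  z⁵: (z⁴) · z = z⁵

Answer: z⁵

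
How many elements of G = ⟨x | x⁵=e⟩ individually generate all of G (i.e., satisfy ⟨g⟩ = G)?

G is cyclic of order 5. An element generates G iff its order is 5, and a cyclic group of order 5 has exactly φ(5) = 4 such elements.

Answer: 4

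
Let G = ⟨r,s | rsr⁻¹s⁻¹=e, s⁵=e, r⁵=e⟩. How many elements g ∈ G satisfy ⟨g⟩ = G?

⟨g⟩ = G would require ord(g) = |G| = 25, but the maximum element order in G is 5 < 25. So G is not cyclic and no single element generates it: the count is 0.

Answer: 0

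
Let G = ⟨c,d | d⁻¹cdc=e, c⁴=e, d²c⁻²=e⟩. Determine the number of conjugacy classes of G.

The conjugacy classes (representative and size) are:
  [e] (size 1), [c³] (size 2), [c²] (size 1), [d⁻¹] (size 2), [cd⁻¹] (size 2).
Class equation: 1 + 2 + 1 + 2 + 2 = 8 = |G|. So G has 5 conjugacy classes.

Answer: 5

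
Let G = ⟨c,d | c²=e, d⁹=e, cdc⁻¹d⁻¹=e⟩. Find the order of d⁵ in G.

Compute successive powers until reaching e:
  (d⁵)¹ = d⁵, (d⁵)² = d, (d⁵)³ = d⁶, (d⁵)⁴ = d², (d⁵)⁵ = d⁷, (d⁵)⁶ = d³, (d⁵)⁷ = d⁸, (d⁵)⁸ = d⁴, (d⁵)⁹ = e.
The smallest positive k with (d⁵)ᵏ = e is 9.

Answer: 9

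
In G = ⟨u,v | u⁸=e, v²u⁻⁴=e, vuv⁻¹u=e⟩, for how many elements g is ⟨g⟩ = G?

⟨g⟩ = G would require ord(g) = |G| = 16, but the maximum element order in G is 8 < 16. So G is not cyclic and no single element generates it: the count is 0.

Answer: 0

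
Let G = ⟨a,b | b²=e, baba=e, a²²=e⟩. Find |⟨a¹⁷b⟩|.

|⟨a¹⁷b⟩| equals the order of a¹⁷b. Compute successive powers until reaching e:
  (a¹⁷b)¹ = a¹⁷b, (a¹⁷b)² = e.
The smallest positive k with (a¹⁷b)ᵏ = e is 2, so |⟨a¹⁷b⟩| = 2.

Answer: 2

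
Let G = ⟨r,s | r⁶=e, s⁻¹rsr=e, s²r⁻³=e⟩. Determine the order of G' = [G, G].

G' = [G, G] is generated by all commutators. The generator-pair commutators are: [r, s] = r².
The subgroup they normally generate is {e, r², r⁴}, of order 3.
Check: |G/G'| = 12/3 = 4 is the order of the abelianisation.

Answer: 3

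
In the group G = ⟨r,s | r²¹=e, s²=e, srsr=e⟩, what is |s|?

Compute successive powers until reaching e:
  s¹ = s, s² = e.
The smallest positive k with sᵏ = e is 2.

Answer: 2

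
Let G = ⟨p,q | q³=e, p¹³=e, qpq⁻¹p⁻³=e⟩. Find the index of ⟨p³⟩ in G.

First find ord(p³) by computing successive powers:
  (p³)¹ = p³, (p³)² = p⁶, (p³)³ = p⁹, (p³)⁴ = p¹², (p³)⁵ = p², (p³)⁶ = p⁵, (p³)⁷ = p⁸, (p³)⁸ = p¹¹, (p³)⁹ = p, (p³)¹⁰ = p⁴, (p³)¹¹ = p⁷, (p³)¹² = p¹⁰, (p³)¹³ = e.
So |⟨p³⟩| = ord(p³) = 13. With |G| = 39, by Lagrange [G : ⟨p³⟩] = 39/13 = 3.

Answer: 3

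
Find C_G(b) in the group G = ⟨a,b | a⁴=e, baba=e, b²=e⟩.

⟨b⟩ ⊆ C_G(b) since powers of b commute with b; so |C_G(b)| ≥ |⟨b⟩| = 2.
By orbit–stabilizer, |C_G(b)| = |G| / |conj. class of b| = 8 / 2 = 4.
The 4 elements commuting with b are {e, a², b, a²b}.

Answer: {e, a², b, a²b}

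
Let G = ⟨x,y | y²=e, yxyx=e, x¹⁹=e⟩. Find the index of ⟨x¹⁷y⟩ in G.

First find ord(x¹⁷y) by computing successive powers:
  (x¹⁷y)¹ = x¹⁷y, (x¹⁷y)² = e.
So |⟨x¹⁷y⟩| = ord(x¹⁷y) = 2. With |G| = 38, by Lagrange [G : ⟨x¹⁷y⟩] = 38/2 = 19.

Answer: 19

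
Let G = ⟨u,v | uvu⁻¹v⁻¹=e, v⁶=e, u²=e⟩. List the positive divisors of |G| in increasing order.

|G| = 12 = 2² · 3. By Lagrange's theorem the order of any subgroup divides 12; the divisors of 12 are 1, 2, 3, 4, 6, 12.

Answer: 1, 2, 3, 4, 6, 12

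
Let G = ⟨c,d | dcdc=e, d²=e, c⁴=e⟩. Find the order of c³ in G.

Compute successive powers until reaching e:
  (c³)¹ = c³, (c³)² = c², (c³)³ = c, (c³)⁴ = e.
The smallest positive k with (c³)ᵏ = e is 4.

Answer: 4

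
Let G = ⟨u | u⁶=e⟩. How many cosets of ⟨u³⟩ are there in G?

First find ord(u³) by computing successive powers:
  (u³)¹ = u³, (u³)² = e.
So |⟨u³⟩| = ord(u³) = 2. With |G| = 6, by Lagrange [G : ⟨u³⟩] = 6/2 = 3.

Answer: 3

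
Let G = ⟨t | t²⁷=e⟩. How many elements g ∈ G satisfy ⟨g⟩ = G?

G is cyclic of order 27. An element generates G iff its order is 27, and a cyclic group of order 27 has exactly φ(27) = 18 such elements.

Answer: 18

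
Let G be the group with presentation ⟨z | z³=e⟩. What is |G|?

G is generated by a single element, so G is cyclic. The relator gives z³ = e and no smaller power is forced to be e, so the 3 powers {e, z, z²} are distinct. Hence |G| = 3.

Answer: 3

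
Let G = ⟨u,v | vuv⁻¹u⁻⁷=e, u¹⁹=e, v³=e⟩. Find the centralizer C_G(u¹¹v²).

⟨u¹¹v²⟩ ⊆ C_G(u¹¹v²) since powers of u¹¹v² commute with u¹¹v²; so |C_G(u¹¹v²)| ≥ |⟨u¹¹v²⟩| = 3.
By orbit–stabilizer, |C_G(u¹¹v²)| = |G| / |conj. class of u¹¹v²| = 57 / 19 = 3.
The 3 elements commuting with u¹¹v² are {e, u¹¹v², u¹⁸v}.

Answer: {e, u¹¹v², u¹⁸v}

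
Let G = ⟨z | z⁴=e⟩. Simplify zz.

Compute z · z by multiplying left to right and reducing via the relations at each step:
  z · z = z²

Answer: z²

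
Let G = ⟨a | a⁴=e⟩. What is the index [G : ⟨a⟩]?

First find ord(a) by computing successive powers:
  a¹ = a, a² = a², a³ = a³, a⁴ = e.
So |⟨a⟩| = ord(a) = 4. With |G| = 4, by Lagrange [G : ⟨a⟩] = 4/4 = 1.

Answer: 1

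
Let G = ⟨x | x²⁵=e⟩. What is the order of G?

G is generated by a single element, so G is cyclic. The relator gives x²⁵ = e and no smaller power is forced to be e, so the 25 powers {e, x, x², x³, x⁴, x⁵, x⁶, x⁷, x⁸, x⁹, x²², x²³, x²¹, x²⁰, x²⁴, x¹², x¹³, x¹¹, x¹⁰, x¹⁴, x¹⁵, x¹⁶, x¹⁷, x¹⁸, x¹⁹} are distinct. Hence |G| = 25.

Answer: 25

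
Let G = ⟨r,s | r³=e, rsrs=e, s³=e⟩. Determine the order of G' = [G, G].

G' = [G, G] is generated by all commutators. The generator-pair commutators are: [r, s] = rs²r.
The subgroup they normally generate is {e, rs, r²s², rs²r}, of order 4.
Check: |G/G'| = 12/4 = 3 is the order of the abelianisation.

Answer: 4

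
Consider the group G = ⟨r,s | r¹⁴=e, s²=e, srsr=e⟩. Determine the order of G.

Enumerate words in the generators, reducing via the relations: the distinct elements are
  {e, r, s, rs, r², r³, r⁴, r⁵, r⁶, r⁷, r⁸, r⁹, r²s, r³s, r¹², r¹³, r¹¹, r¹⁰, r⁴s, r⁵s, r⁶s, r⁷s, r⁸s, r⁹s, r¹²s, r¹³s, r¹¹s, r¹⁰s}.
No further products give new elements, so |G| = 28.

Answer: 28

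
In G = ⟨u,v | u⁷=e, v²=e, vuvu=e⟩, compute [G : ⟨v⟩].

First find ord(v) by computing successive powers:
  v¹ = v, v² = e.
So |⟨v⟩| = ord(v) = 2. With |G| = 14, by Lagrange [G : ⟨v⟩] = 14/2 = 7.

Answer: 7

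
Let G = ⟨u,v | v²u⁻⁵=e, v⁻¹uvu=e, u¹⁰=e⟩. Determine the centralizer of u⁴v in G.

⟨u⁴v⟩ ⊆ C_G(u⁴v) since powers of u⁴v commute with u⁴v; so |C_G(u⁴v)| ≥ |⟨u⁴v⟩| = 4.
By orbit–stabilizer, |C_G(u⁴v)| = |G| / |conj. class of u⁴v| = 20 / 5 = 4.
The 4 elements commuting with u⁴v are {e, u⁵, u⁴v, u⁴v⁻¹}.

Answer: {e, u⁵, u⁴v, u⁴v⁻¹}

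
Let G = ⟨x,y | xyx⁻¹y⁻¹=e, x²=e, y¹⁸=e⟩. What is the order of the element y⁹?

Compute successive powers until reaching e:
  (y⁹)¹ = y⁹, (y⁹)² = e.
The smallest positive k with (y⁹)ᵏ = e is 2.

Answer: 2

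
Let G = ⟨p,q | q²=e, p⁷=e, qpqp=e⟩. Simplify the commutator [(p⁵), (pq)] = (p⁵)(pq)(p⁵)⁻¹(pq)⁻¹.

[(p⁵), (pq)] = (p⁵)·(pq)·(p⁵)⁻¹·(pq)⁻¹.
  (p⁵) · (pq) = p⁶q
  (p⁶q) · (p²) = p⁴q
  (p⁴q) · (pq) = p³

Answer: p³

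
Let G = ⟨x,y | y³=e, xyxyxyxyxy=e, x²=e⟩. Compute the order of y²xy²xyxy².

Compute successive powers until reaching e:
  (y²xy²xyxy²)¹ = y²xy²xyxy², (y²xy²xyxy²)² = yxy²xyxy, (y²xy²xyxy²)³ = e.
The smallest positive k with (y²xy²xyxy²)ᵏ = e is 3.

Answer: 3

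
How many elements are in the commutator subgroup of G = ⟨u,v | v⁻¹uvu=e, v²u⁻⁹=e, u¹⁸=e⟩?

G' = [G, G] is generated by all commutators. The generator-pair commutators are: [u, v] = u².
The subgroup they normally generate is {e, u², u⁴, u⁶, u⁸, u¹⁰, u¹², u¹⁴, u¹⁶}, of order 9.
Check: |G/G'| = 36/9 = 4 is the order of the abelianisation.

Answer: 9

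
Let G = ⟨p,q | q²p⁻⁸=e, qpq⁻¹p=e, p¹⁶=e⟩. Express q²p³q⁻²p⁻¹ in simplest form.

Multiply left to right, reducing at each step:
  (p⁸) · p³ = p¹¹
  (p¹¹) · q⁻² = p³
  (p³) · p⁻¹ = p²

Answer: p²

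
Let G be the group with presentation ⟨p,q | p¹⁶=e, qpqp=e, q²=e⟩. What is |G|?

Enumerate words in the generators, reducing via the relations: the distinct elements are
  {e, p, q, pq, p², p³, p⁴, p⁵, p⁶, p⁷, p⁸, p⁹, p²q, p³q, p¹², p¹³, p¹¹, p¹⁰, p¹⁴, p¹⁵, p⁴q, p⁵q, p⁶q, p⁷q, p⁸q, p⁹q, p¹²q, p¹³q, p¹¹q, p¹⁰q, p¹⁴q, p¹⁵q}.
No further products give new elements, so |G| = 32.

Answer: 32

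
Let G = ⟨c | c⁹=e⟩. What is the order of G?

G is generated by a single element, so G is cyclic. The relator gives c⁹ = e and no smaller power is forced to be e, so the 9 powers {c, e, c², c³, c⁴, c⁵, c⁶, c⁷, c⁸} are distinct. Hence |G| = 9.

Answer: 9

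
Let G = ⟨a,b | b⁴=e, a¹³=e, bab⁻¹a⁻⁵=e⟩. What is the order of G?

Enumerate words in the generators, reducing via the relations: the distinct elements are
  {a, b, e, ab, a², a³, a⁴, a⁵, a⁶, a⁷, a⁸, a⁹, b², b³, ab², ab³, a²b, a³b, a¹², a¹¹, a¹⁰, a⁴b, a⁵b, a⁶b, a⁷b, a⁸b, a⁹b, a²b², a²b³, a³b², a³b³, a¹²b, a¹¹b, a¹⁰b, a⁴b², a⁴b³, a⁵b², a⁵b³, a⁶b², a⁶b³, a⁷b², a⁷b³, a⁸b², a⁸b³, a⁹b², a⁹b³, a¹²b², a¹²b³, a¹¹b², a¹¹b³, a¹⁰b², a¹⁰b³}.
No further products give new elements, so |G| = 52.

Answer: 52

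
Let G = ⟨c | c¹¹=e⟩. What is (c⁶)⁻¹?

The order of (c⁶) is 11 (smallest k with (c⁶)ᵏ = e), so (c⁶)⁻¹ = (c⁶)¹⁰ = c⁵.
Check: (c⁶) · (c⁵) → (c⁶) · c⁵ = e, giving e as required.

Answer: c⁵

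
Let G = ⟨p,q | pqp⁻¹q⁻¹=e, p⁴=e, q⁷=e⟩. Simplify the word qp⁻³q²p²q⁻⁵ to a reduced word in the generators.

Multiply left to right, reducing at each step:
  q · p⁻³ = pq
  (pq) · q² = pq³
  (pq³) · p² = p³q³
  (p³q³) · q⁻⁵ = p³q⁵

Answer: p³q⁵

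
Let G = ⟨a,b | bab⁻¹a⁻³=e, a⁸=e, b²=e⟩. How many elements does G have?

Enumerate words in the generators, reducing via the relations: the distinct elements are
  {a, b, e, ab, a², a³, a⁴, a⁵, a⁶, a⁷, a²b, a³b, a⁴b, a⁵b, a⁶b, a⁷b}.
No further products give new elements, so |G| = 16.

Answer: 16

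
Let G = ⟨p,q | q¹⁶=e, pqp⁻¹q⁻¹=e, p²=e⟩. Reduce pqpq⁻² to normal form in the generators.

Multiply left to right, reducing at each step:
  p · q = pq
  (pq) · p = q
  q · q⁻² = q¹⁵

Answer: q¹⁵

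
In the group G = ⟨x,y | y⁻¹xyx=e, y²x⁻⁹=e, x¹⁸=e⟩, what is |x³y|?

Compute successive powers until reaching e:
  (x³y)¹ = x³y, (x³y)² = x⁹, (x³y)³ = x³y⁻¹, (x³y)⁴ = e.
The smallest positive k with (x³y)ᵏ = e is 4.

Answer: 4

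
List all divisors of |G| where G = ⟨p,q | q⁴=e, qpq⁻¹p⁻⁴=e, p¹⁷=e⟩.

|G| = 68 = 2² · 17. By Lagrange's theorem the order of any subgroup divides 68; the divisors of 68 are 1, 2, 4, 17, 34, 68.

Answer: 1, 2, 4, 17, 34, 68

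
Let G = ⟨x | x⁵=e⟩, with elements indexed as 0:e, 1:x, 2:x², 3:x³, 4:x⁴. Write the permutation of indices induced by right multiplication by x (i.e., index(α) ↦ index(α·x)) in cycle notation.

(0 1 2 3 4)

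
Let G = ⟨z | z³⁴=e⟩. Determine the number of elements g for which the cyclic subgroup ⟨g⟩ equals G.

G is cyclic of order 34. An element generates G iff its order is 34, and a cyclic group of order 34 has exactly φ(34) = 16 such elements.

Answer: 16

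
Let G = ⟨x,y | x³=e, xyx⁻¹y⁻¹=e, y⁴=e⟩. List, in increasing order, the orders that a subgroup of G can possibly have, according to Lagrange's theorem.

|G| = 12 = 2² · 3. By Lagrange's theorem the order of any subgroup divides 12; the divisors of 12 are 1, 2, 3, 4, 6, 12.

Answer: 1, 2, 3, 4, 6, 12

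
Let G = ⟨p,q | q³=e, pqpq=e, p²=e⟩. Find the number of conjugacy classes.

The conjugacy classes (representative and size) are:
  [e] (size 1), [pq²] (size 3), [q²] (size 2).
Class equation: 1 + 3 + 2 = 6 = |G|. So G has 3 conjugacy classes.

Answer: 3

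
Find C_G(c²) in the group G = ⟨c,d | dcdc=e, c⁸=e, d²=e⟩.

⟨c²⟩ ⊆ C_G(c²) since powers of c² commute with c²; so |C_G(c²)| ≥ |⟨c²⟩| = 4.
By orbit–stabilizer, |C_G(c²)| = |G| / |conj. class of c²| = 16 / 2 = 8.
The 8 elements commuting with c² are {e, c, c², c³, c⁴, c⁵, c⁶, c⁷}.

Answer: {e, c, c², c³, c⁴, c⁵, c⁶, c⁷}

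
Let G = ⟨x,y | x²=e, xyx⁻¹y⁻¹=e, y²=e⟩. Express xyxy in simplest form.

Multiply left to right, reducing at each step:
  x · y = xy
  (xy) · x = y
  y · y = e

Answer: e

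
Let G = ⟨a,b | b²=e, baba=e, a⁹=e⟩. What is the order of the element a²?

Compute successive powers until reaching e:
  (a²)¹ = a², (a²)² = a⁴, (a²)³ = a⁶, (a²)⁴ = a⁸, (a²)⁵ = a, (a²)⁶ = a³, (a²)⁷ = a⁵, (a²)⁸ = a⁷, (a²)⁹ = e.
The smallest positive k with (a²)ᵏ = e is 9.

Answer: 9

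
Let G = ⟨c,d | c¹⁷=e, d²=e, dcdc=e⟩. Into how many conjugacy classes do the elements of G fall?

The conjugacy classes (representative and size) are:
  [e] (size 1), [c¹⁶] (size 2), [c²] (size 2), [c³] (size 2), [c¹³] (size 2), [c¹²] (size 2), [c⁶] (size 2), [c¹⁰] (size 2), [c⁹] (size 2), [c⁷d] (size 17).
Class equation: 1 + 2 + 2 + 2 + 2 + 2 + 2 + 2 + 2 + 17 = 34 = |G|. So G has 10 conjugacy classes.

Answer: 10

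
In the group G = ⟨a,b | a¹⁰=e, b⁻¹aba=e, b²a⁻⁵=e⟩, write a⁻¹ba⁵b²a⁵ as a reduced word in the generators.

Multiply left to right, reducing at each step:
  (a⁹) · b = a⁴b⁻¹
  (a⁴b⁻¹) · a⁵ = a⁴b
  (a⁴b) · b² = a⁴b⁻¹
  (a⁴b⁻¹) · a⁵ = a⁴b

Answer: a⁴b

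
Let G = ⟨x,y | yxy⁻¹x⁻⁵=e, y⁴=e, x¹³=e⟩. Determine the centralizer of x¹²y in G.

⟨x¹²y⟩ ⊆ C_G(x¹²y) since powers of x¹²y commute with x¹²y; so |C_G(x¹²y)| ≥ |⟨x¹²y⟩| = 4.
By orbit–stabilizer, |C_G(x¹²y)| = |G| / |conj. class of x¹²y| = 52 / 13 = 4.
The 4 elements commuting with x¹²y are {e, x⁷y², x¹²y, x⁸y³}.

Answer: {e, x⁷y², x¹²y, x⁸y³}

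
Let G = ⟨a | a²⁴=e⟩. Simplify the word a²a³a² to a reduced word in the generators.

Multiply left to right, reducing at each step:
  (a²) · a³ = a⁵
  (a⁵) · a² = a⁷

Answer: a⁷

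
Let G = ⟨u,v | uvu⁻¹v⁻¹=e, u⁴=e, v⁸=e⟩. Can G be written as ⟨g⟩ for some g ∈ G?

|G| = 32, but the maximum element order in G is 8 < 32. No single element generates all of G, so G is not cyclic.

Answer: No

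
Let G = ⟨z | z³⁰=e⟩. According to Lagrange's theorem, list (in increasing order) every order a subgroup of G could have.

|G| = 30 = 2 · 3 · 5. By Lagrange's theorem the order of any subgroup divides 30; the divisors of 30 are 1, 2, 3, 5, 6, 10, 15, 30.

Answer: 1, 2, 3, 5, 6, 10, 15, 30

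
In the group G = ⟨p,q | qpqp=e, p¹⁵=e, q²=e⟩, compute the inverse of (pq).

The order of (pq) is 2 (smallest k with (pq)ᵏ = e), so (pq)⁻¹ = (pq)¹ = pq.
Check: (pq) · (pq) → (pq) · p = q;   q · q = e, giving e as required.

Answer: pq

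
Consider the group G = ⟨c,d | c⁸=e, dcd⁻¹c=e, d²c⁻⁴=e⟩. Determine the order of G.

Enumerate words in the generators, reducing via the relations: the distinct elements are
  {c, d, e, cd, c², c³, c⁴, c⁵, c⁶, c⁷, c²d, c³d, d⁻¹, cd⁻¹, c²d⁻¹, c³d⁻¹}.
No further products give new elements, so |G| = 16.

Answer: 16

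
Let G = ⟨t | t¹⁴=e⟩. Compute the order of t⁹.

Compute successive powers until reaching e:
  (t⁹)¹ = t⁹, (t⁹)² = t⁴, (t⁹)³ = t¹³, (t⁹)⁴ = t⁸, (t⁹)⁵ = t³, (t⁹)⁶ = t¹², (t⁹)⁷ = t⁷, (t⁹)⁸ = t², (t⁹)⁹ = t¹¹, (t⁹)¹⁰ = t⁶, (t⁹)¹¹ = t, (t⁹)¹² = t¹⁰, (t⁹)¹³ = t⁵, (t⁹)¹⁴ = e.
The smallest positive k with (t⁹)ᵏ = e is 14.

Answer: 14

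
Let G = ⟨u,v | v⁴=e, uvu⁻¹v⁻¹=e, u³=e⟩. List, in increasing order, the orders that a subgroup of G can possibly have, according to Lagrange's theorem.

|G| = 12 = 2² · 3. By Lagrange's theorem the order of any subgroup divides 12; the divisors of 12 are 1, 2, 3, 4, 6, 12.

Answer: 1, 2, 3, 4, 6, 12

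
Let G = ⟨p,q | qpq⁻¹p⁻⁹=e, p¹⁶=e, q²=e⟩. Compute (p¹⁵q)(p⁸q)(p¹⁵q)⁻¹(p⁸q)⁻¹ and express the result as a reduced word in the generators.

[(p¹⁵q), (p⁸q)] = (p¹⁵q)·(p⁸q)·(p¹⁵q)⁻¹·(p⁸q)⁻¹.
  (p¹⁵q) · (p⁸q) = p⁷
  (p⁷) · (p⁹q) = q
  q · (p⁸q) = p⁸

Answer: p⁸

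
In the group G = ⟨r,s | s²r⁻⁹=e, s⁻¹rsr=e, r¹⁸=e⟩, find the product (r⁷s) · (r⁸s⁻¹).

Compute (r⁷s) · (r⁸s⁻¹) by multiplying left to right and reducing via the relations at each step:
  (r⁷s) · r⁸ = r⁸s⁻¹
  (r⁸s⁻¹) · s⁻¹ = r¹⁷

Answer: r¹⁷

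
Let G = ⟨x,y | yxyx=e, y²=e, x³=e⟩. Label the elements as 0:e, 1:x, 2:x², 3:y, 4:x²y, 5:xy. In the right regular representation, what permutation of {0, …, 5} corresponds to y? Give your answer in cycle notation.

(0 3)(1 5)(2 4)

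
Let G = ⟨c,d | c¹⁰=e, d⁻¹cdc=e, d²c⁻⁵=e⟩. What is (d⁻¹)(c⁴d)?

Compute (d⁻¹) · (c⁴d) by multiplying left to right and reducing via the relations at each step:
  (d⁻¹) · c⁴ = cd
  (cd) · d = c⁶

Answer: c⁶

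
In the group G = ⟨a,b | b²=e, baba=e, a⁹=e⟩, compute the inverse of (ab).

The order of (ab) is 2 (smallest k with (ab)ᵏ = e), so (ab)⁻¹ = (ab)¹ = ab.
Check: (ab) · (ab) → (ab) · a = b;   b · b = e, giving e as required.

Answer: ab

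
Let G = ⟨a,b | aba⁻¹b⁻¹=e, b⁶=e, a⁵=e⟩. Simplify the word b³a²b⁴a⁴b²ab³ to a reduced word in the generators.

Multiply left to right, reducing at each step:
  (b³) · a² = a²b³
  (a²b³) · b⁴ = a²b
  (a²b) · a⁴ = ab
  (ab) · b² = ab³
  (ab³) · a = a²b³
  (a²b³) · b³ = a²

Answer: a²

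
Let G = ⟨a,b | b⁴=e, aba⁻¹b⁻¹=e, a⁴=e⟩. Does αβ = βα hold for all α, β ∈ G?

Each pair of generators commutes: a·b = ab = b·a. Since the generators pairwise commute, every element of G commutes with every other, so G is abelian.

Answer: Yes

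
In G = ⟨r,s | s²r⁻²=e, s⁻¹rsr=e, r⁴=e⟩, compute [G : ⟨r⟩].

First find ord(r) by computing successive powers:
  r¹ = r, r² = r², r³ = r³, r⁴ = e.
So |⟨r⟩| = ord(r) = 4. With |G| = 8, by Lagrange [G : ⟨r⟩] = 8/4 = 2.

Answer: 2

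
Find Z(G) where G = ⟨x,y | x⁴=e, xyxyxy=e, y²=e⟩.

An element z ∈ Z(G) iff z commutes with every generator.
For example e is central: e·x = x = x·e; e·y = y = y·e.
Whereas x ∉ Z(G) since x·y = xy ≠ yx = y·x.
Checking each of the 24 elements this way gives Z(G) = {e}, of order 1.

Answer: {e}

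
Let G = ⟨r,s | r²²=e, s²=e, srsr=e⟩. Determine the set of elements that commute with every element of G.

An element z ∈ Z(G) iff z commutes with every generator.
For example r¹¹ is central: (r¹¹)·r = r¹² = r·(r¹¹); (r¹¹)·s = r¹¹s = s·(r¹¹).
Whereas r ∉ Z(G) since r·s = rs ≠ r²¹s = s·r.
Checking each of the 44 elements this way gives Z(G) = {e, r¹¹}, of order 2.

Answer: {e, r¹¹}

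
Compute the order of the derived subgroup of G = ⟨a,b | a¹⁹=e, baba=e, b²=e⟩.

G' = [G, G] is generated by all commutators. The generator-pair commutators are: [a, b] = a².
The subgroup they normally generate is {e, a, a², a³, a⁴, a⁵, a⁶, a⁷, a⁸, a⁹, a¹⁰, a¹¹, a¹², a¹³, a¹⁴, a¹⁵, a¹⁶, a¹⁷, a¹⁸}, of order 19.
Check: |G/G'| = 38/19 = 2 is the order of the abelianisation.

Answer: 19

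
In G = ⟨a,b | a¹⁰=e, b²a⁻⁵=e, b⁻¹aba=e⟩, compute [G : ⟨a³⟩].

First find ord(a³) by computing successive powers:
  (a³)¹ = a³, (a³)² = a⁶, (a³)³ = a⁹, (a³)⁴ = a², (a³)⁵ = a⁵, (a³)⁶ = a⁸, (a³)⁷ = a, (a³)⁸ = a⁴, (a³)⁹ = a⁷, (a³)¹⁰ = e.
So |⟨a³⟩| = ord(a³) = 10. With |G| = 20, by Lagrange [G : ⟨a³⟩] = 20/10 = 2.

Answer: 2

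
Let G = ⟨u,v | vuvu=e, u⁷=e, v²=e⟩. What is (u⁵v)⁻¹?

The order of (u⁵v) is 2 (smallest k with (u⁵v)ᵏ = e), so (u⁵v)⁻¹ = (u⁵v)¹ = u⁵v.
Check: (u⁵v) · (u⁵v) → (u⁵v) · u⁵ = v;   v · v = e, giving e as required.

Answer: u⁵v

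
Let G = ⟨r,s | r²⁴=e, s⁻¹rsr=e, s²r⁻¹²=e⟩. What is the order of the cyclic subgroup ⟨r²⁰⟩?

|⟨r²⁰⟩| equals the order of r²⁰. Compute successive powers until reaching e:
  (r²⁰)¹ = r²⁰, (r²⁰)² = r¹⁶, (r²⁰)³ = r¹², (r²⁰)⁴ = r⁸, (r²⁰)⁵ = r⁴, (r²⁰)⁶ = e.
The smallest positive k with (r²⁰)ᵏ = e is 6, so |⟨r²⁰⟩| = 6.

Answer: 6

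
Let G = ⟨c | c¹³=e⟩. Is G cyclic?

|G| = 13. The element c has order 13 (its powers give 13 distinct elements), so ⟨c⟩ = G and G is cyclic.

Answer: Yes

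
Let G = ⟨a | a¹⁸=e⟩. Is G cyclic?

|G| = 18. The element a has order 18 (its powers give 18 distinct elements), so ⟨a⟩ = G and G is cyclic.

Answer: Yes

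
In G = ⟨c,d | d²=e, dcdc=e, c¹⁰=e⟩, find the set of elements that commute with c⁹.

⟨c⁹⟩ ⊆ C_G(c⁹) since powers of c⁹ commute with c⁹; so |C_G(c⁹)| ≥ |⟨c⁹⟩| = 10.
By orbit–stabilizer, |C_G(c⁹)| = |G| / |conj. class of c⁹| = 20 / 2 = 10.
The 10 elements commuting with c⁹ are {e, c, c², c³, c⁴, c⁵, c⁶, c⁷, c⁸, c⁹}.

Answer: {e, c, c², c³, c⁴, c⁵, c⁶, c⁷, c⁸, c⁹}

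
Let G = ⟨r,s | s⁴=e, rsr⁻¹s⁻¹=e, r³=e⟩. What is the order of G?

Enumerate words in the generators, reducing via the relations: the distinct elements are
  {e, r, s, rs, r², s², s³, rs², rs³, r²s, r²s², r²s³}.
No further products give new elements, so |G| = 12.

Answer: 12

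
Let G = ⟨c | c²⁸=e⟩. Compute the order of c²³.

Compute successive powers until reaching e:
  (c²³)¹ = c²³, (c²³)² = c¹⁸, (c²³)³ = c¹³, (c²³)⁴ = c⁸, (c²³)⁵ = c³, (c²³)⁶ = c²⁶, (c²³)⁷ = c²¹, (c²³)⁸ = c¹⁶, (c²³)⁹ = c¹¹, (c²³)¹⁰ = c⁶, (c²³)¹¹ = c, (c²³)¹² = c²⁴, (c²³)¹³ = c¹⁹, (c²³)¹⁴ = c¹⁴, (c²³)¹⁵ = c⁹, (c²³)¹⁶ = c⁴, (c²³)¹⁷ = c²⁷, (c²³)¹⁸ = c²², (c²³)¹⁹ = c¹⁷, (c²³)²⁰ = c¹², (c²³)²¹ = c⁷, (c²³)²² = c², (c²³)²³ = c²⁵, (c²³)²⁴ = c²⁰, (c²³)²⁵ = c¹⁵, (c²³)²⁶ = c¹⁰, (c²³)²⁷ = c⁵, (c²³)²⁸ = e.
The smallest positive k with (c²³)ᵏ = e is 28.

Answer: 28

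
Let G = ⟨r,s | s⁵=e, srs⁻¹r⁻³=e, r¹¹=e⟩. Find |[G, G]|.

G' = [G, G] is generated by all commutators. The generator-pair commutators are: [r, s] = r⁹.
The subgroup they normally generate is {e, r, r², r³, r⁴, r⁵, r⁶, r⁷, r⁸, r⁹, r¹⁰}, of order 11.
Check: |G/G'| = 55/11 = 5 is the order of the abelianisation.

Answer: 11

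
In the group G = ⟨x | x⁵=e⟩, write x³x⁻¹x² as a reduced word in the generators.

Multiply left to right, reducing at each step:
  (x³) · x⁻¹ = x²
  (x²) · x² = x⁴

Answer: x⁴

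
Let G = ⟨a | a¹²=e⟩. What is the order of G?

G is generated by a single element, so G is cyclic. The relator gives a¹² = e and no smaller power is forced to be e, so the 12 powers {a, e, a², a³, a⁴, a⁵, a⁶, a⁷, a⁸, a⁹, a¹¹, a¹⁰} are distinct. Hence |G| = 12.

Answer: 12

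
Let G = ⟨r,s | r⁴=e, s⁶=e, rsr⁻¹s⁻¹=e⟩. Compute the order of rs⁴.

Compute successive powers until reaching e:
  (rs⁴)¹ = rs⁴, (rs⁴)² = r²s², (rs⁴)³ = r³, (rs⁴)⁴ = s⁴, (rs⁴)⁵ = rs², (rs⁴)⁶ = r², (rs⁴)⁷ = r³s⁴, (rs⁴)⁸ = s², (rs⁴)⁹ = r, (rs⁴)¹⁰ = r²s⁴, (rs⁴)¹¹ = r³s², (rs⁴)¹² = e.
The smallest positive k with (rs⁴)ᵏ = e is 12.

Answer: 12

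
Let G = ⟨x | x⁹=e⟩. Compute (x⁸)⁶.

Compute successive powers of (x⁸), reducing at each step:
  (x⁸)²: (x⁸) · x⁸ = x⁷
  (x⁸)³: (x⁷) · x⁸ = x⁶
  (x⁸)⁴: (x⁶) · x⁸ = x⁵
  (x⁸)⁵: (x⁵) · x⁸ = x⁴
  (x⁸)⁶: (x⁴) · x⁸ = x³

Answer: x³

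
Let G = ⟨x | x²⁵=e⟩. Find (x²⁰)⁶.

Compute successive powers of (x²⁰), reducing at each step:
  (x²⁰)²: (x²⁰) · x²⁰ = x¹⁵
  (x²⁰)³: (x¹⁵) · x²⁰ = x¹⁰
  (x²⁰)⁴: (x¹⁰) · x²⁰ = x⁵
  (x²⁰)⁵: (x⁵) · x²⁰ = e
  (x²⁰)⁶: e · x²⁰ = x²⁰

Answer: x²⁰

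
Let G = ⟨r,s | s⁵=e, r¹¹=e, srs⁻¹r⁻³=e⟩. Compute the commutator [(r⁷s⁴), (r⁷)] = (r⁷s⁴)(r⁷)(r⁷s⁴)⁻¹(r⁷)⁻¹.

[(r⁷s⁴), (r⁷)] = (r⁷s⁴)·(r⁷)·(r⁷s⁴)⁻¹·(r⁷)⁻¹.
  (r⁷s⁴) · (r⁷) = r²s⁴
  (r²s⁴) · (rs) = r⁶
  (r⁶) · (r⁴) = r¹⁰

Answer: r¹⁰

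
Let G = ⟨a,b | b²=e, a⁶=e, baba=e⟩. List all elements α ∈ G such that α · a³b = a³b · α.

⟨a³b⟩ ⊆ C_G(a³b) since powers of a³b commute with a³b; so |C_G(a³b)| ≥ |⟨a³b⟩| = 2.
By orbit–stabilizer, |C_G(a³b)| = |G| / |conj. class of a³b| = 12 / 3 = 4.
The 4 elements commuting with a³b are {e, a³, b, a³b}.

Answer: {e, a³, b, a³b}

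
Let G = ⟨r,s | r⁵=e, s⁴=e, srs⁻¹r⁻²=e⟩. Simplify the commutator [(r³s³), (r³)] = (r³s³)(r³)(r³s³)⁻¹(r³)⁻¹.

[(r³s³), (r³)] = (r³s³)·(r³)·(r³s³)⁻¹·(r³)⁻¹.
  (r³s³) · (r³) = r²s³
  (r²s³) · (r⁴s) = r⁴
  (r⁴) · (r²) = r

Answer: r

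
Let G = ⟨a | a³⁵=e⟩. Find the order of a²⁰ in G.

Compute successive powers until reaching e:
  (a²⁰)¹ = a²⁰, (a²⁰)² = a⁵, (a²⁰)³ = a²⁵, (a²⁰)⁴ = a¹⁰, (a²⁰)⁵ = a³⁰, (a²⁰)⁶ = a¹⁵, (a²⁰)⁷ = e.
The smallest positive k with (a²⁰)ᵏ = e is 7.

Answer: 7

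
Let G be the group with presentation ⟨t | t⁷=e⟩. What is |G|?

G is generated by a single element, so G is cyclic. The relator gives t⁷ = e and no smaller power is forced to be e, so the 7 powers {e, t, t², t³, t⁴, t⁵, t⁶} are distinct. Hence |G| = 7.

Answer: 7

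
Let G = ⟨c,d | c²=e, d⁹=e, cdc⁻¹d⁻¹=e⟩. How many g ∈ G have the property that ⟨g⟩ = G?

G is cyclic of order 18. An element generates G iff its order is 18, and a cyclic group of order 18 has exactly φ(18) = 6 such elements.

Answer: 6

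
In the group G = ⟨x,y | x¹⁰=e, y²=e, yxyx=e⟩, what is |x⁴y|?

Compute successive powers until reaching e:
  (x⁴y)¹ = x⁴y, (x⁴y)² = e.
The smallest positive k with (x⁴y)ᵏ = e is 2.

Answer: 2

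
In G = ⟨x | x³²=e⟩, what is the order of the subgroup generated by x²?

|⟨x²⟩| equals the order of x². Compute successive powers until reaching e:
  (x²)¹ = x², (x²)² = x⁴, (x²)³ = x⁶, (x²)⁴ = x⁸, (x²)⁵ = x¹⁰, (x²)⁶ = x¹², (x²)⁷ = x¹⁴, (x²)⁸ = x¹⁶, (x²)⁹ = x¹⁸, (x²)¹⁰ = x²⁰, (x²)¹¹ = x²², (x²)¹² = x²⁴, (x²)¹³ = x²⁶, (x²)¹⁴ = x²⁸, (x²)¹⁵ = x³⁰, (x²)¹⁶ = e.
The smallest positive k with (x²)ᵏ = e is 16, so |⟨x²⟩| = 16.

Answer: 16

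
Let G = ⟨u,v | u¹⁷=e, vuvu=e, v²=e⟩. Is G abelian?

u·v = uv but v·u = u¹⁶v, so u·v ≠ v·u and G is not abelian.

Answer: No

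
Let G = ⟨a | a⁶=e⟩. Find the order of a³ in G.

Compute successive powers until reaching e:
  (a³)¹ = a³, (a³)² = e.
The smallest positive k with (a³)ᵏ = e is 2.

Answer: 2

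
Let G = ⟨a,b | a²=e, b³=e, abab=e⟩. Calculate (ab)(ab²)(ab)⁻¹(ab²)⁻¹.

[(ab), (ab²)] = (ab)·(ab²)·(ab)⁻¹·(ab²)⁻¹.
  (ab) · (ab²) = b
  b · (ab) = a
  a · (ab²) = b²

Answer: b²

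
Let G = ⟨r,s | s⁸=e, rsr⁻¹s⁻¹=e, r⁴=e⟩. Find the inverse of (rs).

The order of (rs) is 8 (smallest k with (rs)ᵏ = e), so (rs)⁻¹ = (rs)⁷ = r³s⁷.
Check: (rs) · (r³s⁷) → (rs) · r³ = s;   s · s⁷ = e, giving e as required.

Answer: r³s⁷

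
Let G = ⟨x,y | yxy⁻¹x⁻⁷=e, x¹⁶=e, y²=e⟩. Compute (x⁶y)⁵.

Compute successive powers of (x⁶y), reducing at each step:
  (x⁶y)²: (x⁶y) · x⁶ = y;   y · y = e
  (x⁶y)³: e · x⁶ = x⁶;   (x⁶) · y = x⁶y
  (x⁶y)⁴: (x⁶y) · x⁶ = y;   y · y = e
  (x⁶y)⁵: e · x⁶ = x⁶;   (x⁶) · y = x⁶y

Answer: x⁶y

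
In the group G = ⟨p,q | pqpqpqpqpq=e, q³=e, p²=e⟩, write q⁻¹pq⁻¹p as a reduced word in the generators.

Multiply left to right, reducing at each step:
  (q²) · p = q²p
  (q²p) · q⁻¹ = q²pq²
  (q²pq²) · p = q²pq²p

Answer: q²pq²p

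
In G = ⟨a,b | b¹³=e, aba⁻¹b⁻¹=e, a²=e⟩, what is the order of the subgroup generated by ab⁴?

|⟨ab⁴⟩| equals the order of ab⁴. Compute successive powers until reaching e:
  (ab⁴)¹ = ab⁴, (ab⁴)² = b⁸, (ab⁴)³ = ab¹², (ab⁴)⁴ = b³, (ab⁴)⁵ = ab⁷, (ab⁴)⁶ = b¹¹, (ab⁴)⁷ = ab², (ab⁴)⁸ = b⁶, (ab⁴)⁹ = ab¹⁰, (ab⁴)¹⁰ = b, (ab⁴)¹¹ = ab⁵, (ab⁴)¹² = b⁹, (ab⁴)¹³ = a, (ab⁴)¹⁴ = b⁴, (ab⁴)¹⁵ = ab⁸, (ab⁴)¹⁶ = b¹², (ab⁴)¹⁷ = ab³, (ab⁴)¹⁸ = b⁷, (ab⁴)¹⁹ = ab¹¹, (ab⁴)²⁰ = b², (ab⁴)²¹ = ab⁶, (ab⁴)²² = b¹⁰, (ab⁴)²³ = ab, (ab⁴)²⁴ = b⁵, (ab⁴)²⁵ = ab⁹, (ab⁴)²⁶ = e.
The smallest positive k with (ab⁴)ᵏ = e is 26, so |⟨ab⁴⟩| = 26.

Answer: 26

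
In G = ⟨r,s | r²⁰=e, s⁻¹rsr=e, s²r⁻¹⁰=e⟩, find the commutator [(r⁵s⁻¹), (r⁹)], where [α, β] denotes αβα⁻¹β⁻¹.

[(r⁵s⁻¹), (r⁹)] = (r⁵s⁻¹)·(r⁹)·(r⁵s⁻¹)⁻¹·(r⁹)⁻¹.
  (r⁵s⁻¹) · (r⁹) = r⁶s
  (r⁶s) · (r⁵s) = r¹¹
  (r¹¹) · (r¹¹) = r²

Answer: r²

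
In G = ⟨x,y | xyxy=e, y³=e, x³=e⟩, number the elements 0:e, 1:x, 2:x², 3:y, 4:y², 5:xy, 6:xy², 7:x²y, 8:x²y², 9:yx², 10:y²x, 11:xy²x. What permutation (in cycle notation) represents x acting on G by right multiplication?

(0 1 2)(3 8 9)(4 10 5)(6 11 7)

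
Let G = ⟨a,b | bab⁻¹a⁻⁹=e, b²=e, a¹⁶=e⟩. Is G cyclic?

Every cyclic group is abelian. But a·b = ab while b·a = a⁹b, so a·b ≠ b·a and G is not abelian. Hence G is not cyclic.

Answer: No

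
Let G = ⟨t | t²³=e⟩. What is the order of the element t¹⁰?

Compute successive powers until reaching e:
  (t¹⁰)¹ = t¹⁰, (t¹⁰)² = t²⁰, (t¹⁰)³ = t⁷, (t¹⁰)⁴ = t¹⁷, (t¹⁰)⁵ = t⁴, (t¹⁰)⁶ = t¹⁴, (t¹⁰)⁷ = t, (t¹⁰)⁸ = t¹¹, (t¹⁰)⁹ = t²¹, (t¹⁰)¹⁰ = t⁸, (t¹⁰)¹¹ = t¹⁸, (t¹⁰)¹² = t⁵, (t¹⁰)¹³ = t¹⁵, (t¹⁰)¹⁴ = t², (t¹⁰)¹⁵ = t¹², (t¹⁰)¹⁶ = t²², (t¹⁰)¹⁷ = t⁹, (t¹⁰)¹⁸ = t¹⁹, (t¹⁰)¹⁹ = t⁶, (t¹⁰)²⁰ = t¹⁶, (t¹⁰)²¹ = t³, (t¹⁰)²² = t¹³, (t¹⁰)²³ = e.
The smallest positive k with (t¹⁰)ᵏ = e is 23.

Answer: 23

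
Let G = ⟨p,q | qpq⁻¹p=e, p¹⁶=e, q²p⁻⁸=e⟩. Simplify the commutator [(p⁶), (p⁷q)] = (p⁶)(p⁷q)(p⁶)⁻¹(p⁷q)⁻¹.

[(p⁶), (p⁷q)] = (p⁶)·(p⁷q)·(p⁶)⁻¹·(p⁷q)⁻¹.
  (p⁶) · (p⁷q) = p⁵q⁻¹
  (p⁵q⁻¹) · (p¹⁰) = p³q
  (p³q) · (p⁷q⁻¹) = p¹²

Answer: p¹²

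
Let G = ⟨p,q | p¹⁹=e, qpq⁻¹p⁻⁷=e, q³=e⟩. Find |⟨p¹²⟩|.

|⟨p¹²⟩| equals the order of p¹². Compute successive powers until reaching e:
  (p¹²)¹ = p¹², (p¹²)² = p⁵, (p¹²)³ = p¹⁷, (p¹²)⁴ = p¹⁰, (p¹²)⁵ = p³, (p¹²)⁶ = p¹⁵, (p¹²)⁷ = p⁸, (p¹²)⁸ = p, (p¹²)⁹ = p¹³, (p¹²)¹⁰ = p⁶, (p¹²)¹¹ = p¹⁸, (p¹²)¹² = p¹¹, (p¹²)¹³ = p⁴, (p¹²)¹⁴ = p¹⁶, (p¹²)¹⁵ = p⁹, (p¹²)¹⁶ = p², (p¹²)¹⁷ = p¹⁴, (p¹²)¹⁸ = p⁷, (p¹²)¹⁹ = e.
The smallest positive k with (p¹²)ᵏ = e is 19, so |⟨p¹²⟩| = 19.

Answer: 19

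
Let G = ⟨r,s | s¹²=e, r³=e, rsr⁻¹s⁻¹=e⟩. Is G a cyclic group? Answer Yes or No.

|G| = 36, but the maximum element order in G is 12 < 36. No single element generates all of G, so G is not cyclic.

Answer: No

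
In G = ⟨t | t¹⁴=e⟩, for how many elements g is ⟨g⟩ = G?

G is cyclic of order 14. An element generates G iff its order is 14, and a cyclic group of order 14 has exactly φ(14) = 6 such elements.

Answer: 6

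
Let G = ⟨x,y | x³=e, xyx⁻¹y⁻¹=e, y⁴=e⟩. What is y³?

Compute successive powers of y, reducing at each step:
  y²: y · y = y²
  y³: (y²) · y = y³

Answer: y³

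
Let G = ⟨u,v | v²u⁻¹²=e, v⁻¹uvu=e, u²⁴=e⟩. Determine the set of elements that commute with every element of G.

An element z ∈ Z(G) iff z commutes with every generator.
For example u¹² is central: (u¹²)·u = u¹³ = u·(u¹²); (u¹²)·v = v⁻¹ = v·(u¹²).
Whereas u ∉ Z(G) since u·v = uv ≠ u¹¹v⁻¹ = v·u.
Checking each of the 48 elements this way gives Z(G) = {e, u¹²}, of order 2.

Answer: {e, u¹²}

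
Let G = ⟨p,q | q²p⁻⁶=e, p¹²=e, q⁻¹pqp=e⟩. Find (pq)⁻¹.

The order of (pq) is 4 (smallest k with (pq)ᵏ = e), so (pq)⁻¹ = (pq)³ = pq⁻¹.
Check: (pq) · (pq⁻¹) → (pq) · p = q;   q · q⁻¹ = e, giving e as required.

Answer: pq⁻¹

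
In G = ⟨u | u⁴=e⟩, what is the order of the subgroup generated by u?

|⟨u⟩| equals the order of u. Compute successive powers until reaching e:
  u¹ = u, u² = u², u³ = u³, u⁴ = e.
The smallest positive k with uᵏ = e is 4, so |⟨u⟩| = 4.

Answer: 4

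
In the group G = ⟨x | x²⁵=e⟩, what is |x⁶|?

Compute successive powers until reaching e:
  (x⁶)¹ = x⁶, (x⁶)² = x¹², (x⁶)³ = x¹⁸, (x⁶)⁴ = x²⁴, (x⁶)⁵ = x⁵, (x⁶)⁶ = x¹¹, (x⁶)⁷ = x¹⁷, (x⁶)⁸ = x²³, (x⁶)⁹ = x⁴, (x⁶)¹⁰ = x¹⁰, (x⁶)¹¹ = x¹⁶, (x⁶)¹² = x²², (x⁶)¹³ = x³, (x⁶)¹⁴ = x⁹, (x⁶)¹⁵ = x¹⁵, (x⁶)¹⁶ = x²¹, (x⁶)¹⁷ = x², (x⁶)¹⁸ = x⁸, (x⁶)¹⁹ = x¹⁴, (x⁶)²⁰ = x²⁰, (x⁶)²¹ = x, (x⁶)²² = x⁷, (x⁶)²³ = x¹³, (x⁶)²⁴ = x¹⁹, (x⁶)²⁵ = e.
The smallest positive k with (x⁶)ᵏ = e is 25.

Answer: 25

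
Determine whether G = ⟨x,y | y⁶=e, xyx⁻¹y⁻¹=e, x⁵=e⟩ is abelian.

Each pair of generators commutes: x·y = xy = y·x. Since the generators pairwise commute, every element of G commutes with every other, so G is abelian.

Answer: Yes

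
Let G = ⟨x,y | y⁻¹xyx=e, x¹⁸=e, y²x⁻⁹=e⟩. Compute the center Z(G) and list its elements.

An element z ∈ Z(G) iff z commutes with every generator.
For example x⁹ is central: (x⁹)·x = x¹⁰ = x·(x⁹); (x⁹)·y = y⁻¹ = y·(x⁹).
Whereas x ∉ Z(G) since x·y = xy ≠ x⁸y⁻¹ = y·x.
Checking each of the 36 elements this way gives Z(G) = {e, x⁹}, of order 2.

Answer: {e, x⁹}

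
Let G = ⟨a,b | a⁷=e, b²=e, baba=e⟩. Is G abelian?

a·b = ab but b·a = a⁶b, so a·b ≠ b·a and G is not abelian.

Answer: No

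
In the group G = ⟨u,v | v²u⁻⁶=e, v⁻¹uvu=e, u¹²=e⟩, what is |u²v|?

Compute successive powers until reaching e:
  (u²v)¹ = u²v, (u²v)² = u⁶, (u²v)³ = u²v⁻¹, (u²v)⁴ = e.
The smallest positive k with (u²v)ᵏ = e is 4.

Answer: 4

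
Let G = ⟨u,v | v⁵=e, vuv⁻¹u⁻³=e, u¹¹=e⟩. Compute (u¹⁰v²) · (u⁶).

Compute (u¹⁰v²) · (u⁶) by multiplying left to right and reducing via the relations at each step:
  (u¹⁰v²) · u⁶ = u⁹v²

Answer: u⁹v²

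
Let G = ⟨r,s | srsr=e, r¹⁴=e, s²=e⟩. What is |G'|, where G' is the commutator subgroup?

G' = [G, G] is generated by all commutators. The generator-pair commutators are: [r, s] = r².
The subgroup they normally generate is {e, r², r⁴, r⁶, r⁸, r¹⁰, r¹²}, of order 7.
Check: |G/G'| = 28/7 = 4 is the order of the abelianisation.

Answer: 7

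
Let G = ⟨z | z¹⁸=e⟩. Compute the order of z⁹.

Compute successive powers until reaching e:
  (z⁹)¹ = z⁹, (z⁹)² = e.
The smallest positive k with (z⁹)ᵏ = e is 2.

Answer: 2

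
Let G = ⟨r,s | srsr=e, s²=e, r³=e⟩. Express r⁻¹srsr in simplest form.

Multiply left to right, reducing at each step:
  (r²) · s = r²s
  (r²s) · r = rs
  (rs) · s = r
  r · r = r²

Answer: r²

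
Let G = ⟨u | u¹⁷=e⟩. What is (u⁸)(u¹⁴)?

Compute (u⁸) · (u¹⁴) by multiplying left to right and reducing via the relations at each step:
  (u⁸) · u¹⁴ = u⁵

Answer: u⁵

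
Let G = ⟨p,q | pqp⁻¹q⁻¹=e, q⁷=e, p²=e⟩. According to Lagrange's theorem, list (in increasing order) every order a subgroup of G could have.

|G| = 14 = 2 · 7. By Lagrange's theorem the order of any subgroup divides 14; the divisors of 14 are 1, 2, 7, 14.

Answer: 1, 2, 7, 14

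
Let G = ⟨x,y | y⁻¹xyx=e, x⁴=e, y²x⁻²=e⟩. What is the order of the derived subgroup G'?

G' = [G, G] is generated by all commutators. The generator-pair commutators are: [x, y] = x².
The subgroup they normally generate is {e, x²}, of order 2.
Check: |G/G'| = 8/2 = 4 is the order of the abelianisation.

Answer: 2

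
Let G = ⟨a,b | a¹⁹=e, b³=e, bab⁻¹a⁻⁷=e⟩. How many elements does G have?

Enumerate words in the generators, reducing via the relations: the distinct elements are
  {a, b, e, ab, a², a³, a⁴, a⁵, a⁶, a⁷, a⁸, a⁹, b², ab², a²b, a³b, a¹², a¹³, a¹¹, a¹⁰, a¹⁴, a¹⁵, a¹⁶, a¹⁷, a¹⁸, a⁴b, a⁵b, a⁶b, a⁷b, a⁸b, a⁹b, a²b², a³b², a¹²b, a¹³b, a¹¹b, a¹⁰b, a¹⁴b, a¹⁵b, a¹⁶b, a¹⁷b, a¹⁸b, a⁴b², a⁵b², a⁶b², a⁷b², a⁸b², a⁹b², a¹²b², a¹³b², a¹¹b², a¹⁰b², a¹⁴b², a¹⁵b², a¹⁶b², a¹⁷b², a¹⁸b²}.
No further products give new elements, so |G| = 57.

Answer: 57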